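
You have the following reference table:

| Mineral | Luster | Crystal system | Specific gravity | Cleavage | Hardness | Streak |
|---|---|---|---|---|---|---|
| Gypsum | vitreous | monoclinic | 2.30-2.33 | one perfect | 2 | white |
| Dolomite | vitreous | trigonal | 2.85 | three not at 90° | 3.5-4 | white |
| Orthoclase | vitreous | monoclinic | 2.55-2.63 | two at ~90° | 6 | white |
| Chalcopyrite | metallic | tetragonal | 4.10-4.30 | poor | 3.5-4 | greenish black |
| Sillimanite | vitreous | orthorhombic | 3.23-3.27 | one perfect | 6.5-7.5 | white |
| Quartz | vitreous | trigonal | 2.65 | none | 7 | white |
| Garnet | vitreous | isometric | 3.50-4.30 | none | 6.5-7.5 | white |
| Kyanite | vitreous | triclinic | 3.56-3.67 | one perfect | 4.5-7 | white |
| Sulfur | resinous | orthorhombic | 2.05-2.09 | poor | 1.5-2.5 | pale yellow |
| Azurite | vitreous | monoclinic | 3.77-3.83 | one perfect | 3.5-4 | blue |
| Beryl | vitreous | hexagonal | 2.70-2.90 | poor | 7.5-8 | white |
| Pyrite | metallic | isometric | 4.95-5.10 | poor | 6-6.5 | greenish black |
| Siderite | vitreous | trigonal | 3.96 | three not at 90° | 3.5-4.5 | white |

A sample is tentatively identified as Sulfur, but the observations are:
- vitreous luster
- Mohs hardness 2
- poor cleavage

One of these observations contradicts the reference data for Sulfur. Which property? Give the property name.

Vitreous luster: Sulfur has resinous luster — inconsistent.
Mohs hardness 2: Sulfur has hardness 1.5-2.5 — consistent.
Poor cleavage: Sulfur has cleavage poor — consistent.
The luster is the one property that does not fit.

luster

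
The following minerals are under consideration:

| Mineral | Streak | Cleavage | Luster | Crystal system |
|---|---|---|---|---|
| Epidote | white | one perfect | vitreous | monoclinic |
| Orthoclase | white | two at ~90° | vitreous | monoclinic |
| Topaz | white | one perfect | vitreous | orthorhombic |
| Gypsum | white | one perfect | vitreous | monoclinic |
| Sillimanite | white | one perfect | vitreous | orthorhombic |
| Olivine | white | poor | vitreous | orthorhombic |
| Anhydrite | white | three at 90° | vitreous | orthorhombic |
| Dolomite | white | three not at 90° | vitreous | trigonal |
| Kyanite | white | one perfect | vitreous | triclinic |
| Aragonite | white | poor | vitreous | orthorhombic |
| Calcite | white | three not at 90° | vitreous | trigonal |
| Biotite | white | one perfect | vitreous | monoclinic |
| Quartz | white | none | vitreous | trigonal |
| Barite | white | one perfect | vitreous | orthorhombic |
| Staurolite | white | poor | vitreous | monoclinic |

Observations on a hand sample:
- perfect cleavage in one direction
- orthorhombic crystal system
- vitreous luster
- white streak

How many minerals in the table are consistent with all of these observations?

Perfect cleavage in one direction: leaves Epidote, Topaz, Gypsum, Sillimanite, Kyanite, Biotite, Barite.
Orthorhombic crystal system: only Topaz, Sillimanite, Barite remain.
Vitreous luster: all remaining candidates fit.
White streak: every remaining candidate is consistent.
Remaining candidates: Barite, Sillimanite, Topaz.
That is 3 minerals.

3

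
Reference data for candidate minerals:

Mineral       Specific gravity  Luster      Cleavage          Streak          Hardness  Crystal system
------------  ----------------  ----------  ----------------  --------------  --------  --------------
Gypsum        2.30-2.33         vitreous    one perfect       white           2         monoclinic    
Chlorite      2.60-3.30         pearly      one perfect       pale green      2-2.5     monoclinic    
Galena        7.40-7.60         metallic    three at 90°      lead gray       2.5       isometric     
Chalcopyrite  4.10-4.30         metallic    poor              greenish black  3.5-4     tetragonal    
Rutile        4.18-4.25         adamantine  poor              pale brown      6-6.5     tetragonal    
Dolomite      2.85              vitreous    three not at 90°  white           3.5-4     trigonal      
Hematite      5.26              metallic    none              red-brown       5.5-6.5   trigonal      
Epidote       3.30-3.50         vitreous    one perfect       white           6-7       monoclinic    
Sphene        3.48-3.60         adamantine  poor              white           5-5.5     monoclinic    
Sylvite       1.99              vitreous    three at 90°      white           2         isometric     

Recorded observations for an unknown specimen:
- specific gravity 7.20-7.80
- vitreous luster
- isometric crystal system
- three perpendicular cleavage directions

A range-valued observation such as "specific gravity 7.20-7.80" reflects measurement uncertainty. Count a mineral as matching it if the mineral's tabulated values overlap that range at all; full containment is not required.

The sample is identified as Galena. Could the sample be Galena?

Inconsistent

Specific gravity 7.20-7.80 — fits Galena (SG 7.40-7.60).
Vitreous luster — Galena has metallic luster; which does not match.
Isometric crystal system — fits Galena (isometric system).
Three perpendicular cleavage directions — fits Galena (cleavage three at 90°).
The luster observation rules out Galena.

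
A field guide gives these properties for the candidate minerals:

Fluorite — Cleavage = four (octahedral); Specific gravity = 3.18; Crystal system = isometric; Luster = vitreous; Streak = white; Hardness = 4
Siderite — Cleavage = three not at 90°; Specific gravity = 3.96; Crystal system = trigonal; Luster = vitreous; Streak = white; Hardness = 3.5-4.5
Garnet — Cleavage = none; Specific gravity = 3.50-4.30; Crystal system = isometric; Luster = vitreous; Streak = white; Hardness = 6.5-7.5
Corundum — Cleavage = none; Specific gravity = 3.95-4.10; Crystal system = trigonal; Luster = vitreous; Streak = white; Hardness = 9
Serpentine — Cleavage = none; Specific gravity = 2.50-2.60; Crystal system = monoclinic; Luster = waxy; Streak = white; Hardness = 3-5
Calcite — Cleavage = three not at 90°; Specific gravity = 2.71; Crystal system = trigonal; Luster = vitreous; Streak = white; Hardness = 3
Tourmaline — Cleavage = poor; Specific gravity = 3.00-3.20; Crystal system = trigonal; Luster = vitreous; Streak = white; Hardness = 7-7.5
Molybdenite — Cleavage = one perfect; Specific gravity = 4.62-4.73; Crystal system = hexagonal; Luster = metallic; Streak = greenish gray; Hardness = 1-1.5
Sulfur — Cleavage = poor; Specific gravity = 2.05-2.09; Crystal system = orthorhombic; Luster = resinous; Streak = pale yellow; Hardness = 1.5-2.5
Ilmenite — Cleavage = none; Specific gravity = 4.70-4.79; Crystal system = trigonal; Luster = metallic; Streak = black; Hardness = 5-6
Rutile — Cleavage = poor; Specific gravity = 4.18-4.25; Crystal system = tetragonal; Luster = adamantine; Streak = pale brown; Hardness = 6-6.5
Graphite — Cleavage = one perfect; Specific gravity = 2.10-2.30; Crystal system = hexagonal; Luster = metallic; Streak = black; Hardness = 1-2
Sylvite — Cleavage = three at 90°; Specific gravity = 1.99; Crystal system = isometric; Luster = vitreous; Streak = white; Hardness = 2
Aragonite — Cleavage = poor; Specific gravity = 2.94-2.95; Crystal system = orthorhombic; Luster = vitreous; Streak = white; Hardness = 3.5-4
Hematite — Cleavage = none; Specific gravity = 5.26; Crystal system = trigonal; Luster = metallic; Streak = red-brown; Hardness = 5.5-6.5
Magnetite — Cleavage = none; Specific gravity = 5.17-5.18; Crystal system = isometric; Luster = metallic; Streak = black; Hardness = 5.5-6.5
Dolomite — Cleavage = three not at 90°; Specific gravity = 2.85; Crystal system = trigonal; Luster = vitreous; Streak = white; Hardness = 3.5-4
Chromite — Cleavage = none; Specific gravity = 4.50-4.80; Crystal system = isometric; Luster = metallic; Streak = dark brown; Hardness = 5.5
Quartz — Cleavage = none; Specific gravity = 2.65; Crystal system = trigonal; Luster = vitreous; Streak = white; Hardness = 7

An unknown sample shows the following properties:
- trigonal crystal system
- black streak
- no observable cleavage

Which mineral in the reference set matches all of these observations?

Ilmenite

Trigonal crystal system — narrows the field to Siderite, Corundum, Calcite, Tourmaline, Ilmenite, Hematite, Dolomite, Quartz.
Black streak — narrows the field to Ilmenite.
No observable cleavage — every remaining candidate is consistent.
Only Ilmenite satisfies all observations.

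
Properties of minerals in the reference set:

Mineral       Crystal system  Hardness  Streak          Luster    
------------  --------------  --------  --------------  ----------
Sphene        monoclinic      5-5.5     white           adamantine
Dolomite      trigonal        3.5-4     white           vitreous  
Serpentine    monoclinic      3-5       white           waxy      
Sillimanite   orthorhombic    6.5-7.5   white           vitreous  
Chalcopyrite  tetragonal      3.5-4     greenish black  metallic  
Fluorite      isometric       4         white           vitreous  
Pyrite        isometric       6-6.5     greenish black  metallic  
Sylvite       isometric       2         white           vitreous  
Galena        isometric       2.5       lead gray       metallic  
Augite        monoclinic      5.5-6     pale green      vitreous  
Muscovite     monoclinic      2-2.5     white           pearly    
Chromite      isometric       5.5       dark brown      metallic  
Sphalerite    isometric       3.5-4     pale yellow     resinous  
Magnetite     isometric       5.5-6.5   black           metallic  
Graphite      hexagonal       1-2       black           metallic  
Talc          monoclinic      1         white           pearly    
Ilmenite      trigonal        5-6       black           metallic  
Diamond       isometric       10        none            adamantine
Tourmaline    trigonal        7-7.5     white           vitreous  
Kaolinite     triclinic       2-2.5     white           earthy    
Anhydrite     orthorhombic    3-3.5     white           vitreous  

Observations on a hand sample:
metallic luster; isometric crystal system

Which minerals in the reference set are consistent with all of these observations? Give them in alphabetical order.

Chromite, Galena, Magnetite, Pyrite

Metallic luster — only Chalcopyrite, Pyrite, Galena, Chromite, Magnetite, Graphite, Ilmenite remain.
Isometric crystal system excludes Chalcopyrite, Graphite, Ilmenite.
The minerals that satisfy all observations are Chromite, Galena, Magnetite, Pyrite.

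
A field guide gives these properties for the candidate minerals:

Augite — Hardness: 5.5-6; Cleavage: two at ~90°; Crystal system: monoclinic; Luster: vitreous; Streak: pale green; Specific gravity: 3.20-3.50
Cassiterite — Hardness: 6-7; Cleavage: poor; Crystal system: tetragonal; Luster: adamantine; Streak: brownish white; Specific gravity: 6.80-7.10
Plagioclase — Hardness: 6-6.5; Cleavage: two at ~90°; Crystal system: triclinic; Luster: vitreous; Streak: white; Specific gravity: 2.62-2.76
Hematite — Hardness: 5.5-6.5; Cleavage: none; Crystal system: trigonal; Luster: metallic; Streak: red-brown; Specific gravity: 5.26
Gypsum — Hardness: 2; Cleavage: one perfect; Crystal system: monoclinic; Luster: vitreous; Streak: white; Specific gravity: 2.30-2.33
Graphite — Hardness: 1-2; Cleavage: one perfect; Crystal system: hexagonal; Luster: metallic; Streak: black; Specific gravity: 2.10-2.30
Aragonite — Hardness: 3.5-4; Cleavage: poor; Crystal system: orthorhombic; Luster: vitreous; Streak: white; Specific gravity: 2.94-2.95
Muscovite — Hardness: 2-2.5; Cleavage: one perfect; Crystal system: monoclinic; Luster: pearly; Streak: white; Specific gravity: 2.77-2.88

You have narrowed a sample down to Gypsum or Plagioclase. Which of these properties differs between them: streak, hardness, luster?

hardness

Streak: both white — identical.
Hardness: Gypsum 2, Plagioclase 6-6.5 — these differ.
Luster: both vitreous — identical.
Of the listed properties, hardness is the one that separates them.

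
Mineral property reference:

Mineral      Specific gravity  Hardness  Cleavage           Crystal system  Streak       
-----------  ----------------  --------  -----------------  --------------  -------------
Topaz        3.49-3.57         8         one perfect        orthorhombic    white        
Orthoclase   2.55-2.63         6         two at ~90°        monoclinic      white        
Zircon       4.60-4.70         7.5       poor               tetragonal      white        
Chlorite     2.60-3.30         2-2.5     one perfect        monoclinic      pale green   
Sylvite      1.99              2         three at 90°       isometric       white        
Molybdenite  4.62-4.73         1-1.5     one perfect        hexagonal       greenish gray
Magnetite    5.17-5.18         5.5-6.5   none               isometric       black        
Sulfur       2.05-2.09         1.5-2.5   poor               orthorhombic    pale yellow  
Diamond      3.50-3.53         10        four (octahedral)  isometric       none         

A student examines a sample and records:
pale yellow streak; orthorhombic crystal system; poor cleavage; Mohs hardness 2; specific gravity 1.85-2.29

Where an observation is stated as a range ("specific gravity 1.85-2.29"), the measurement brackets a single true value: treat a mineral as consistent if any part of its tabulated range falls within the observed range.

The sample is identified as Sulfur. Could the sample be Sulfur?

Pale yellow streak — is consistent with Sulfur (pale yellow streak).
Orthorhombic crystal system — is consistent with Sulfur (orthorhombic system).
Poor cleavage — is consistent with Sulfur (cleavage poor).
Mohs hardness 2 — is consistent with Sulfur (hardness 1.5-2.5).
Specific gravity 1.85-2.29 — is consistent with Sulfur (SG 2.05-2.09).
All observations are consistent with the tabulated values for Sulfur.

Yes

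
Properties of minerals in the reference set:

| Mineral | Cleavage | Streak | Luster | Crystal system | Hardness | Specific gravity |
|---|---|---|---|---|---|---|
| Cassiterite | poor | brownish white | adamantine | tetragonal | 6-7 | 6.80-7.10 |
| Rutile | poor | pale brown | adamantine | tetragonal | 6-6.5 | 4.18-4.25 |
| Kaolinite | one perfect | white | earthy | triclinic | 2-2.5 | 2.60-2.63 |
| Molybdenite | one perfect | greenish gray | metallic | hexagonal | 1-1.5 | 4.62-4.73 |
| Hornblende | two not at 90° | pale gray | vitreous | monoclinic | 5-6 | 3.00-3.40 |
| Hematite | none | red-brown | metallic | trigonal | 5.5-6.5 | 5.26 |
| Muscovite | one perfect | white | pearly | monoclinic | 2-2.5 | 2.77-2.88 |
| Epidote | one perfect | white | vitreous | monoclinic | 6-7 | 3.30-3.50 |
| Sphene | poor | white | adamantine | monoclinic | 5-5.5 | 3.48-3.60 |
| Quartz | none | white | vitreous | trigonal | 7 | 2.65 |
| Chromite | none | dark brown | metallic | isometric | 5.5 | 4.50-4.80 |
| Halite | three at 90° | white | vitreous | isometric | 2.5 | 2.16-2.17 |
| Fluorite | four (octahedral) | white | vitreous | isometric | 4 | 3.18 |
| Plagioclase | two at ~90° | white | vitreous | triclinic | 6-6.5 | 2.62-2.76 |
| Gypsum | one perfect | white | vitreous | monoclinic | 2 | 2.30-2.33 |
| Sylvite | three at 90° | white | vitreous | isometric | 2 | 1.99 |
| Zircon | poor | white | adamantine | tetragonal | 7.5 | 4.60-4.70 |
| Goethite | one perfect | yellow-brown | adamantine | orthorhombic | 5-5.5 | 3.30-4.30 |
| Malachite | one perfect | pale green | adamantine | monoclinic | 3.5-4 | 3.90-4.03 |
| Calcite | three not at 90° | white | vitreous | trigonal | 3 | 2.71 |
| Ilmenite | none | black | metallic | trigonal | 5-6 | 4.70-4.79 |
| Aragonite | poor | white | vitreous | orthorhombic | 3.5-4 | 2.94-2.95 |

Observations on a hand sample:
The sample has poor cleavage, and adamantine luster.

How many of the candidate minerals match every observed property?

Poor cleavage: only Cassiterite, Rutile, Sphene, Zircon, Aragonite remain.
Adamantine luster rules out Aragonite.
The minerals that satisfy all observations are Cassiterite, Rutile, Sphene, Zircon.
That is 4 minerals.

4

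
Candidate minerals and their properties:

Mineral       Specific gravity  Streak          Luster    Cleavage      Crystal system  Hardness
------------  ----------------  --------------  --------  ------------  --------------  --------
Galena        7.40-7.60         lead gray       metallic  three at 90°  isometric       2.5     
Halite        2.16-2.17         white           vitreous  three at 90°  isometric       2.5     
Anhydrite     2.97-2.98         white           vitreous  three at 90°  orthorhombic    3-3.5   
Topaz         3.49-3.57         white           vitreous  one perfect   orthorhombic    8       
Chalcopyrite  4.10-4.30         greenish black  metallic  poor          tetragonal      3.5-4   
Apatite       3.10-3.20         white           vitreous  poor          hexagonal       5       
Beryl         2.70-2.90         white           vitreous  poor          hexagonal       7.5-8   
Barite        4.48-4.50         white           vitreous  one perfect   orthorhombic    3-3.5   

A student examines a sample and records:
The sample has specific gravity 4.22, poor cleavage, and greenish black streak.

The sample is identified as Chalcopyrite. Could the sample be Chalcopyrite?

Specific gravity 4.22 — matches Chalcopyrite (SG 4.10-4.30).
Poor cleavage — matches Chalcopyrite (cleavage poor).
Greenish black streak — matches Chalcopyrite (greenish black streak).
Every observed property is compatible with the reference values for Chalcopyrite.

Yes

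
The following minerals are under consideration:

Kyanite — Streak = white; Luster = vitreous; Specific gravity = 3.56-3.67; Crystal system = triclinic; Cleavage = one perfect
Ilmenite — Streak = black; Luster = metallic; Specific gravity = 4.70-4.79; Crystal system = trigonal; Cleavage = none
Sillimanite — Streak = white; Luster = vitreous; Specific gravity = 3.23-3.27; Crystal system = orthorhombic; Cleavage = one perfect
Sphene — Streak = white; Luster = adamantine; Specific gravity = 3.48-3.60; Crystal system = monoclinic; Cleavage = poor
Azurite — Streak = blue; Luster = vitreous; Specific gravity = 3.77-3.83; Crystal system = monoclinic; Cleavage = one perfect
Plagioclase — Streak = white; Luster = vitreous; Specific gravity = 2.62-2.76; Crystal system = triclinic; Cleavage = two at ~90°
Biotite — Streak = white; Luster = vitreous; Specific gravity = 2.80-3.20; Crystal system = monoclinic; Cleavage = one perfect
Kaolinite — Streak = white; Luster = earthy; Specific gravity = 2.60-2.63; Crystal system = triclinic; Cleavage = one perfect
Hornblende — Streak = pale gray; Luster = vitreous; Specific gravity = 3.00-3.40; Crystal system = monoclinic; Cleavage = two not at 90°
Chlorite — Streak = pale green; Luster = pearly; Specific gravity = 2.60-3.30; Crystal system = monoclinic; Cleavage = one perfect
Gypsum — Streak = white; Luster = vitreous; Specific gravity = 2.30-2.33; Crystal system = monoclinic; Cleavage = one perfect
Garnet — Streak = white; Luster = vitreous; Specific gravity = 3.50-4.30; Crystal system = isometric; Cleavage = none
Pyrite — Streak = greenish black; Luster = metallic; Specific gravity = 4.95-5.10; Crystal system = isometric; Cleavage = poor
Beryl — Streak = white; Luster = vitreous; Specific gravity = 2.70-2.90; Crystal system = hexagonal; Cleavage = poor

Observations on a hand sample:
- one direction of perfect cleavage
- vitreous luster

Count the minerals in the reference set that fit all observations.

One direction of perfect cleavage: Kyanite, Sillimanite, Azurite, Biotite, Kaolinite, Chlorite, Gypsum remain.
Vitreous luster excludes Kaolinite, Chlorite.
The minerals that satisfy all observations are Azurite, Biotite, Gypsum, Kyanite, Sillimanite.
That is 5 minerals.

5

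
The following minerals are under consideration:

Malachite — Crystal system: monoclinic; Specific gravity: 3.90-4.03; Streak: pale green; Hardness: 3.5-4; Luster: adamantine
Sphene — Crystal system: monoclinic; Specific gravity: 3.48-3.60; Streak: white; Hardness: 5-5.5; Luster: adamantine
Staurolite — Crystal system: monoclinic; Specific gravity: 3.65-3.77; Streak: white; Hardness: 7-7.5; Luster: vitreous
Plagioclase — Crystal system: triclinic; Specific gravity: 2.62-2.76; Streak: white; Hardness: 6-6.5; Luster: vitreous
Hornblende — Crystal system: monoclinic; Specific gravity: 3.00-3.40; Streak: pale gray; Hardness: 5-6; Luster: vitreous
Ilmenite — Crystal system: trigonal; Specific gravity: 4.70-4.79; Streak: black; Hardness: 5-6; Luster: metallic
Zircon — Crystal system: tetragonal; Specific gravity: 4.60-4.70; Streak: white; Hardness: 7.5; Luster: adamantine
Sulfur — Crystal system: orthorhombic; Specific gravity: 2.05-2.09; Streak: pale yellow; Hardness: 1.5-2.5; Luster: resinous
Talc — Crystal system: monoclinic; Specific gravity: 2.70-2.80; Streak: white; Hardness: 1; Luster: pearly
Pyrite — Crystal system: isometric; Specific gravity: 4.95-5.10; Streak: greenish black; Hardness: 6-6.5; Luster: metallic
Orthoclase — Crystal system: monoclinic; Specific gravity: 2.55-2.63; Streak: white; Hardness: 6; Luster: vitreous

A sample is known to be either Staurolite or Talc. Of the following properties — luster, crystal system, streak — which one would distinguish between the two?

luster

Luster: Staurolite vitreous, Talc pearly — different.
Crystal system: both monoclinic — no difference.
Streak: both white — no difference.
Only luster differs between Staurolite and Talc among the listed tests.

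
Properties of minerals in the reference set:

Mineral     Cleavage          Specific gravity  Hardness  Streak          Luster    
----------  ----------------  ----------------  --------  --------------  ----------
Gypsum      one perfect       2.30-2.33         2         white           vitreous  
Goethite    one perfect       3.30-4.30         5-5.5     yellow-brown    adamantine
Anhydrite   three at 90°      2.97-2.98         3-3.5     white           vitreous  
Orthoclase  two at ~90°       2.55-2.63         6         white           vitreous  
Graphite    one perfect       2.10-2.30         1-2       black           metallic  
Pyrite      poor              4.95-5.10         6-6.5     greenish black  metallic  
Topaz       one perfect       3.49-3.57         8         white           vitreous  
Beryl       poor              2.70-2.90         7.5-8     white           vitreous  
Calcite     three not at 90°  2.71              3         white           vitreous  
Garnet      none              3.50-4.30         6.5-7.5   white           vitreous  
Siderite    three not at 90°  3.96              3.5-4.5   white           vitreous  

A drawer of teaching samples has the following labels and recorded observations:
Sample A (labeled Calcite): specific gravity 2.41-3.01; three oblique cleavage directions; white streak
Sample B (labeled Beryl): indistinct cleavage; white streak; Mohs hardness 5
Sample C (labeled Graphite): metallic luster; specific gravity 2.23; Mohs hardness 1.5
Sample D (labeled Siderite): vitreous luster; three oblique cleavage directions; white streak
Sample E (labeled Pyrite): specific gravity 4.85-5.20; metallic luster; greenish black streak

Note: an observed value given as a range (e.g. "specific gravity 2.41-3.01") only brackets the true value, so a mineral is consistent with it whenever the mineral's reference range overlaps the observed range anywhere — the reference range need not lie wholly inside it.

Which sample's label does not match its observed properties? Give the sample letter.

Sample A: nothing contradicts Calcite.
Sample B: Mohs hardness 5 is outside the reference for Beryl (hardness 7.5-8) — mislabeled.
Sample C: nothing contradicts Graphite.
Sample D: nothing contradicts Siderite.
Sample E: nothing contradicts Pyrite.
The mislabeled specimen is B.

B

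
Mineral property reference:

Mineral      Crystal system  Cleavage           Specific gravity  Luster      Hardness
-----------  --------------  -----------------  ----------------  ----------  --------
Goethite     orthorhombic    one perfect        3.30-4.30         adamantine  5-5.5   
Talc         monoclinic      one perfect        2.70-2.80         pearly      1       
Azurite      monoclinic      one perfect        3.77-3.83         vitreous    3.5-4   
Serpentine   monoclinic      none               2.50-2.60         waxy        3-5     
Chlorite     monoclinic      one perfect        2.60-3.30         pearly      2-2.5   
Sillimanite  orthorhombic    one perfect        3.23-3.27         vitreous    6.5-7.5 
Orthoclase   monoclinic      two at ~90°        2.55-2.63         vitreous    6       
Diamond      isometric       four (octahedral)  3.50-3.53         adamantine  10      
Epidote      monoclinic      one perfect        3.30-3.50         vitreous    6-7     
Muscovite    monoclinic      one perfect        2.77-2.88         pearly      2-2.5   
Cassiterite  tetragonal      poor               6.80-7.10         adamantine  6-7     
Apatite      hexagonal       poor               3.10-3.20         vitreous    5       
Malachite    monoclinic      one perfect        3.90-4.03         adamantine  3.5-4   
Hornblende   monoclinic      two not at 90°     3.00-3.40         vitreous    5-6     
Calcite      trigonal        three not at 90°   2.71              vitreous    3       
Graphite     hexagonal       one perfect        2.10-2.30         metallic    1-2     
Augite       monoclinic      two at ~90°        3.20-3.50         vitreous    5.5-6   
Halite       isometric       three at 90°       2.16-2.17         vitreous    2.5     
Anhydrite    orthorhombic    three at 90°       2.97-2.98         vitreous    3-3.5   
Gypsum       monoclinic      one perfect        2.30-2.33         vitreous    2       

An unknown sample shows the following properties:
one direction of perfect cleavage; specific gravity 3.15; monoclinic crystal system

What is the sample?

Chlorite

One direction of perfect cleavage: only Goethite, Talc, Azurite, Chlorite, Sillimanite, Epidote, Muscovite, Malachite, Graphite, Gypsum remain.
Specific gravity 3.15: Chlorite remains.
Monoclinic crystal system: no further eliminations.
Only Chlorite satisfies all observations.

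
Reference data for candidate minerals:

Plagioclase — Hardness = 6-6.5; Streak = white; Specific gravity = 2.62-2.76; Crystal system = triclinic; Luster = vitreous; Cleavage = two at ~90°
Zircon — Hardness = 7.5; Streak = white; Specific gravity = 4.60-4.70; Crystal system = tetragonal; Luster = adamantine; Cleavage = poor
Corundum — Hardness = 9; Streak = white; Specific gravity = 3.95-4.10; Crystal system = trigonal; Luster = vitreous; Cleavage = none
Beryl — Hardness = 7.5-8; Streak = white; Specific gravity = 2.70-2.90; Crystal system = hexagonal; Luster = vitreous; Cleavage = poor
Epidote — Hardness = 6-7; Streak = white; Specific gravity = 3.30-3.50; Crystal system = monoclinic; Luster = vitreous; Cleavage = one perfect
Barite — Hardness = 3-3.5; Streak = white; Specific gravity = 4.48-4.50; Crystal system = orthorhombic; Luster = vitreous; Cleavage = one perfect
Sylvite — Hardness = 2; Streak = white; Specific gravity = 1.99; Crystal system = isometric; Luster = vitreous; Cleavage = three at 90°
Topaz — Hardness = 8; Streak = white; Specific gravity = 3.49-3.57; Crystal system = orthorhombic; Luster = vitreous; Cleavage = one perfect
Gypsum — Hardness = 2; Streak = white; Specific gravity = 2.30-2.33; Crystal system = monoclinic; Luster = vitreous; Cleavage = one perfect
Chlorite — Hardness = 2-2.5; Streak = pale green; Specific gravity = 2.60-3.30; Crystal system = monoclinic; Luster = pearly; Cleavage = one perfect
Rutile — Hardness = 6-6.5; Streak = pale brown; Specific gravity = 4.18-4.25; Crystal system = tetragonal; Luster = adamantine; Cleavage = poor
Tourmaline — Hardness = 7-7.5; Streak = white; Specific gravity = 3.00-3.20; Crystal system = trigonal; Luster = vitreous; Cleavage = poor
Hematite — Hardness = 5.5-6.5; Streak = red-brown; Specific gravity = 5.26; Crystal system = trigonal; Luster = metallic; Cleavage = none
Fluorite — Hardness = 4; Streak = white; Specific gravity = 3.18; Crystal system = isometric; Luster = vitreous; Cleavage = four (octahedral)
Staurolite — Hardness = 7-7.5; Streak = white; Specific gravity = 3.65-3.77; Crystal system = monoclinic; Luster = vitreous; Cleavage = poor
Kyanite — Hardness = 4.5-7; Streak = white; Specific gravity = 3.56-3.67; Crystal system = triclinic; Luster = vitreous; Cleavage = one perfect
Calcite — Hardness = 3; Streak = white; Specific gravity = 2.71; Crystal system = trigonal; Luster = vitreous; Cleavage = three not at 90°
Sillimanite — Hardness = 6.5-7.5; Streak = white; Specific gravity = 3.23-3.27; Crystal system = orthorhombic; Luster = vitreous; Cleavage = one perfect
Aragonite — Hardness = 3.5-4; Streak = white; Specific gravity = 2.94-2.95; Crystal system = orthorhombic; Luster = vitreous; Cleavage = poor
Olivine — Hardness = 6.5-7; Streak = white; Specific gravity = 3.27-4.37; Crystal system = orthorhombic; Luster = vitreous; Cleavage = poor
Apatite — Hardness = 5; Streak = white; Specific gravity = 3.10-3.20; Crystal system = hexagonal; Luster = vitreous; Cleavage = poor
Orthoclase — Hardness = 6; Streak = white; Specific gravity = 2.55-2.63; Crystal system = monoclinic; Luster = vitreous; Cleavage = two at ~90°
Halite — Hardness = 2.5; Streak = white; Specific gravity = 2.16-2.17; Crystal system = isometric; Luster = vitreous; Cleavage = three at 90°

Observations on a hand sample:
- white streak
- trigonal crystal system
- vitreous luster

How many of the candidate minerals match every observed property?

3

White streak is inconsistent with Chlorite, Rutile, Hematite.
Trigonal crystal system: only Corundum, Tourmaline, Calcite remain.
Vitreous luster: consistent with all remaining minerals.
Remaining candidates: Calcite, Corundum, Tourmaline.
That is 3 minerals.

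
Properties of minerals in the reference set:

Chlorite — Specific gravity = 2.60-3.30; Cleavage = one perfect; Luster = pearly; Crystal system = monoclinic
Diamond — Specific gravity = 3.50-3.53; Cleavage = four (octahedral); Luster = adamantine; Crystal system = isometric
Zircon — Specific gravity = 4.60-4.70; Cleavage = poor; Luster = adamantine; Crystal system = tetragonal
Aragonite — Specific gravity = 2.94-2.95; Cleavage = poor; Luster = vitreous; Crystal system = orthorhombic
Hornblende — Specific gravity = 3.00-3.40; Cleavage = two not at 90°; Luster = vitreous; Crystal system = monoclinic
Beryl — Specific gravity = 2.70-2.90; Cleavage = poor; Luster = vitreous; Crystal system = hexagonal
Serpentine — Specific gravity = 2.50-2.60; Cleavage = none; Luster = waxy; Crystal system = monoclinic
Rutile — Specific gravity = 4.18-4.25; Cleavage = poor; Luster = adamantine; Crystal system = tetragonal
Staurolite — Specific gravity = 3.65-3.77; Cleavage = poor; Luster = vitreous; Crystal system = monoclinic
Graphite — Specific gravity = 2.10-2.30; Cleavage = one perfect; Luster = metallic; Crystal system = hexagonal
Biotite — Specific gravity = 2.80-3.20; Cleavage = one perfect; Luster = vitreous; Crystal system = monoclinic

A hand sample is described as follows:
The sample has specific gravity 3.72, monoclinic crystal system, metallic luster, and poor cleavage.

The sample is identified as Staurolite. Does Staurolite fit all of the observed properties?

Specific gravity 3.72 — consistent with Staurolite (SG 3.65-3.77).
Monoclinic crystal system — consistent with Staurolite (monoclinic system).
Metallic luster — Staurolite has vitreous luster; inconsistent.
Poor cleavage — consistent with Staurolite (cleavage poor).
The luster observation rules out Staurolite.

Inconsistent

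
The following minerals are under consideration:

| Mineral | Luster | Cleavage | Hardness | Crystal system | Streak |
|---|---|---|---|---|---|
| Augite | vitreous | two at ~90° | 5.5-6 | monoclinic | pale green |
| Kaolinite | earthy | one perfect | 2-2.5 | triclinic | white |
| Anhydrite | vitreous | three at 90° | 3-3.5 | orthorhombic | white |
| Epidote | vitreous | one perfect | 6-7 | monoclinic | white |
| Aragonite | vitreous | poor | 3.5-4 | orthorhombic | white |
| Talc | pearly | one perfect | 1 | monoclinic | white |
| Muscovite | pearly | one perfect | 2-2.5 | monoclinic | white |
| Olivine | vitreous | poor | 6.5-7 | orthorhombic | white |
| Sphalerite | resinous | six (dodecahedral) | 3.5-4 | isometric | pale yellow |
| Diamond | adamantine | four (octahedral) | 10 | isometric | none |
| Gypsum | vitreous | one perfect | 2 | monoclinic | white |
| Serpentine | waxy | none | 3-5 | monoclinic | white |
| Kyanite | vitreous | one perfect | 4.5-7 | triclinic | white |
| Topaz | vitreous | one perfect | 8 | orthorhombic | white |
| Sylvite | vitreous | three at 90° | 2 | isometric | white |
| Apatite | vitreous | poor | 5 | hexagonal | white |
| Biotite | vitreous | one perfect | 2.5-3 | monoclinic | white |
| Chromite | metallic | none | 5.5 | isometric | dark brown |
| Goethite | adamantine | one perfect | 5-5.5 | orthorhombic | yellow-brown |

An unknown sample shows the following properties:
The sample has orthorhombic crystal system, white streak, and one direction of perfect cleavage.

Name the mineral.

Orthorhombic crystal system — Anhydrite, Aragonite, Olivine, Topaz, Goethite remain.
White streak rules out Goethite.
One direction of perfect cleavage — only Topaz remains.
Topaz is the sole remaining match.

Topaz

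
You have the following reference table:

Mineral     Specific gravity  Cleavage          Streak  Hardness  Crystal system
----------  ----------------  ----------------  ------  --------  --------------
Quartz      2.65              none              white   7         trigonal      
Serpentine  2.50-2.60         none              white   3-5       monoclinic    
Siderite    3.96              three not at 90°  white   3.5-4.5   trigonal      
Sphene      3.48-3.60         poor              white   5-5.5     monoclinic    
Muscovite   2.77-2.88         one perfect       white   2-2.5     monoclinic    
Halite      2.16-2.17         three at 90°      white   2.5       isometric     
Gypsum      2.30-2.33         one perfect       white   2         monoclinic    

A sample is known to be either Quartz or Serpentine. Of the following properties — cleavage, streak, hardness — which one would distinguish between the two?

hardness

Cleavage: both none — identical.
Streak: both white — identical.
Hardness: Quartz 7, Serpentine 3-5 — distinct.
Of the listed properties, hardness is the one that separates them.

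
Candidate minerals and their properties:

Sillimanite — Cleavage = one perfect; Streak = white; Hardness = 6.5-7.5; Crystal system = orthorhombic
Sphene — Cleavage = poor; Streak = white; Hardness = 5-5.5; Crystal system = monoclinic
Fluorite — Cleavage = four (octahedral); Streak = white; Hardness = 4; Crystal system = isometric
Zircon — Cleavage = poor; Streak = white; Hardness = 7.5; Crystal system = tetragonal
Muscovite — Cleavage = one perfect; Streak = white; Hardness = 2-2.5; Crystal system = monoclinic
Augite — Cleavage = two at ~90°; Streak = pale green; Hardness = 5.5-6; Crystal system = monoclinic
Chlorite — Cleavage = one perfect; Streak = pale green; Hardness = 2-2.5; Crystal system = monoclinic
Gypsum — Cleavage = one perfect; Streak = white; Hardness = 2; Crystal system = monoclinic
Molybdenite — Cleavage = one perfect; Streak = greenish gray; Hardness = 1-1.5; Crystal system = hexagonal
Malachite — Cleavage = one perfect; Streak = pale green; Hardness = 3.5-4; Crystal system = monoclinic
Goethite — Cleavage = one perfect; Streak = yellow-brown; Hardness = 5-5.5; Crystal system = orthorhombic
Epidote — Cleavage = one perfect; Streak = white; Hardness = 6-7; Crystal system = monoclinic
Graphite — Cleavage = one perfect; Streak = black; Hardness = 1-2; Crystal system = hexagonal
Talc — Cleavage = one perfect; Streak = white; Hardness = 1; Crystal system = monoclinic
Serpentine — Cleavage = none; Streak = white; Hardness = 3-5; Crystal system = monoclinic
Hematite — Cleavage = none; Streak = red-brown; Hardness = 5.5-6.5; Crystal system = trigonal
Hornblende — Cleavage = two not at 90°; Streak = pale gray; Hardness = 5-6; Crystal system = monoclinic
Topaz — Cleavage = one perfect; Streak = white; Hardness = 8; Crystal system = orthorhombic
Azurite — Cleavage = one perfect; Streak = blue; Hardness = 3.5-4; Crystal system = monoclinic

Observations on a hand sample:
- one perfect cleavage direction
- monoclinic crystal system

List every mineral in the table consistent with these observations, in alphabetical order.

Azurite, Chlorite, Epidote, Gypsum, Malachite, Muscovite, Talc

One perfect cleavage direction — leaves Sillimanite, Muscovite, Chlorite, Gypsum, Molybdenite, Malachite, Goethite, Epidote, Graphite, Talc, Topaz, Azurite.
Monoclinic crystal system eliminates Sillimanite, Molybdenite, Goethite, Graphite, Topaz.
Remaining candidates: Azurite, Chlorite, Epidote, Gypsum, Malachite, Muscovite, Talc.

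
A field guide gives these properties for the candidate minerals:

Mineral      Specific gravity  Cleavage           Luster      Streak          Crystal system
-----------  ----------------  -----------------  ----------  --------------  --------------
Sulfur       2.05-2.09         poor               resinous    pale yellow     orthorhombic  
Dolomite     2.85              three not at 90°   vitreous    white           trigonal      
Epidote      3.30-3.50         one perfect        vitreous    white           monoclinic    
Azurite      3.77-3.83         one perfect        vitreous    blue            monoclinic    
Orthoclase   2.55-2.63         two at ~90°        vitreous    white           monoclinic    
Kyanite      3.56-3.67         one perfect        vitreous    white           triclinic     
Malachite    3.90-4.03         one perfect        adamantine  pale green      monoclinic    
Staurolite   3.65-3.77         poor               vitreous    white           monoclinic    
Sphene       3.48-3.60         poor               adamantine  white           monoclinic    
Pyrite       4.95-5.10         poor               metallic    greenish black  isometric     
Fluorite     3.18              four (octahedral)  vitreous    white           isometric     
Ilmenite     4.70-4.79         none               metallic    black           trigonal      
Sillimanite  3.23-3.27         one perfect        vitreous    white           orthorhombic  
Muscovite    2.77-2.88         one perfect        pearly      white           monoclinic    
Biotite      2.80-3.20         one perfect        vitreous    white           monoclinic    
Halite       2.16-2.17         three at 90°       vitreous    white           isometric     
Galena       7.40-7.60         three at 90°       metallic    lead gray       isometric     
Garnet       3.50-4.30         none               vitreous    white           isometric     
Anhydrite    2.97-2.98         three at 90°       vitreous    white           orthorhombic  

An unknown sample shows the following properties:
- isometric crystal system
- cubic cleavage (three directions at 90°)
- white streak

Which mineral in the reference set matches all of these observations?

Isometric crystal system: leaves Pyrite, Fluorite, Halite, Galena, Garnet.
Cubic cleavage (three directions at 90°): narrows the field to Halite, Galena.
White streak rules out Galena.
Only Halite satisfies all observations.

Halite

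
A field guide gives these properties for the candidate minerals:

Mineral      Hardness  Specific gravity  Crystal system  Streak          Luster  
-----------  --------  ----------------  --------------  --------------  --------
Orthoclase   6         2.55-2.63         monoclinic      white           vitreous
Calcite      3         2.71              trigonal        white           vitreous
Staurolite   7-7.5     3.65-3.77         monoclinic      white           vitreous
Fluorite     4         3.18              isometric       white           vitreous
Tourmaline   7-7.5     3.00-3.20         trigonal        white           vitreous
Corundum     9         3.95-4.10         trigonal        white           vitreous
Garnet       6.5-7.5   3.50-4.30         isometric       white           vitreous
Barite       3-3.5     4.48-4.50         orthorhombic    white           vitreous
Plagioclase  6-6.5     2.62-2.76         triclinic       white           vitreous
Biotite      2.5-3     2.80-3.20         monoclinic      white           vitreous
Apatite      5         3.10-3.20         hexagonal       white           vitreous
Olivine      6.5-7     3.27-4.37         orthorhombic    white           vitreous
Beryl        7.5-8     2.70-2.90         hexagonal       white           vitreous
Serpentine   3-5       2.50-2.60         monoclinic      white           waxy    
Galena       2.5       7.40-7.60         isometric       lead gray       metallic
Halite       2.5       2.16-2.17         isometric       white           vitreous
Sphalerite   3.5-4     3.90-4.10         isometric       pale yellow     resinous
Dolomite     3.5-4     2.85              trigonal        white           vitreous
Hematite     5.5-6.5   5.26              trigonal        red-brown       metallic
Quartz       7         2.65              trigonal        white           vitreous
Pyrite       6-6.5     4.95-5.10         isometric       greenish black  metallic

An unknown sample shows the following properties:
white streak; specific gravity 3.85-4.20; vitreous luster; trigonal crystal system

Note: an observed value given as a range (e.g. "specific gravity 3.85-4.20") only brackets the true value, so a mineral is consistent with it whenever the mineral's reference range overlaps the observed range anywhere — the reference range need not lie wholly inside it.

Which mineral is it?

White streak eliminates Galena, Sphalerite, Hematite, Pyrite.
Specific gravity 3.85-4.20: narrows the field to Corundum, Garnet, Olivine.
Vitreous luster: all remaining candidates fit.
Trigonal crystal system: narrows the field to Corundum.
Corundum is the sole remaining match.

Corundum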